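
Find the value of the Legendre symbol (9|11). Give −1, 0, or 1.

Reciprocity: 9 ≡ 1 and 11 ≡ 3 (mod 4), so (9/11) = +(11/9).
Reduce top mod 9: now compute (2/9).
Pull out 2: since 9 ≡ 1 (mod 8), (2/9) = +1.
Reached (1/9) = 1. Collecting the sign flips along the way, the symbol is +1.

1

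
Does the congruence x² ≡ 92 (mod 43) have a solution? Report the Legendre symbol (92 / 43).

1

Euler's criterion: (92/43) ≡ 6^21 (mod 43).
6^2 ≡ 36 (mod 43)
6^4 ≡ 6 (mod 43)
6^8 ≡ 36 (mod 43)
6^16 ≡ 6 (mod 43)
6^21 = 6^(16+4+1) ≡ 1 (mod 43).
Result is 1, so (92/43) = 1.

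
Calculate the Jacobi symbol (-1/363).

-1

First reduce: -1 ≡ 362 (mod 363).
Pull out 2: since 363 ≡ 3 (mod 8), (2/363) = -1.
Reciprocity: 181 ≡ 1 and 363 ≡ 3 (mod 4), so (181/363) = +(363/181).
Reduce top mod 181: now compute (1/181).
Reached (1/181) = 1. Collecting the sign flips along the way, the symbol is -1.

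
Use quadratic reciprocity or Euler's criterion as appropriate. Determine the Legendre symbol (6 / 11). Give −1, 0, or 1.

-1

Euler's criterion: (6/11) ≡ 6^5 (mod 11).
6^2 ≡ 3 (mod 11)
6^4 ≡ 9 (mod 11)
6^5 = 6^(4+1) ≡ 10 (mod 11).
Result is 10 ≡ −1, so (6/11) = −1.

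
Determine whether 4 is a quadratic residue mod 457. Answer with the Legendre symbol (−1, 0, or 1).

Pull out 2^2: since 457 ≡ 1 (mod 8), (2/457) = +1, so (2/457)^2 = +1.
Reached (1/457) = 1. Collecting the sign flips along the way, the symbol is +1.

1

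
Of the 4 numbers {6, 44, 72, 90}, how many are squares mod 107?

2

(6/107) = -1 → non-residue.
(44/107) = +1 → QR.
(72/107) = -1 → non-residue.
(90/107) = +1 → QR.
Total quadratic residues among the 4: 2.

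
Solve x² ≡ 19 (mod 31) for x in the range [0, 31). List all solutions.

9, 22

Since 31 ≡ 3 (mod 4), a square root of 19 is 19^((31+1)/4) = 19^8 mod 31.
Repeated squaring: 19^2≡20, 19^4≡28, 19^8≡9 (mod 31).
19^8 = 19^(8) ≡ 9 (mod 31).
Check: 9² = 81 ≡ 19 (mod 31). The two roots are 9 and 22.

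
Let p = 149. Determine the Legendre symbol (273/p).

1

First reduce: 273 ≡ 124 (mod 149).
Pull out 2^2: since 149 ≡ 5 (mod 8), (2/149) = -1, so (2/149)^2 = +1.
Reciprocity: 31 ≡ 3 and 149 ≡ 1 (mod 4), so (31/149) = +(149/31).
Reduce top mod 31: now compute (25/31).
Reciprocity: 25 ≡ 1 and 31 ≡ 3 (mod 4), so (25/31) = +(31/25).
Reduce top mod 25: now compute (6/25).
Pull out 2: since 25 ≡ 1 (mod 8), (2/25) = +1.
Reciprocity: 3 ≡ 3 and 25 ≡ 1 (mod 4), so (3/25) = +(25/3).
Reduce top mod 3: now compute (1/3).
Reached (1/3) = 1. Collecting the sign flips along the way, the symbol is +1.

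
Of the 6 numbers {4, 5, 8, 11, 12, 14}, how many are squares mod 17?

2

(4/17) = +1 → QR.
(5/17) = -1 → non-residue.
(8/17) = +1 → QR.
(11/17) = -1 → non-residue.
(12/17) = -1 → non-residue.
(14/17) = -1 → non-residue.
Total quadratic residues among the 6: 2.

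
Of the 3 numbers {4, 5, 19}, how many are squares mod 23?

1

(4/23) = +1 → QR.
(5/23) = -1 → non-residue.
(19/23) = -1 → non-residue.
Total quadratic residues among the 3: 1.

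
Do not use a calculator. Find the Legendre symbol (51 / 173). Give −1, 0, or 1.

Reciprocity: 51 ≡ 3 and 173 ≡ 1 (mod 4), so (51/173) = +(173/51).
Reduce top mod 51: now compute (20/51).
Pull out 2^2: since 51 ≡ 3 (mod 8), (2/51) = -1, so (2/51)^2 = +1.
Reciprocity: 5 ≡ 1 and 51 ≡ 3 (mod 4), so (5/51) = +(51/5).
Reduce top mod 5: now compute (1/5).
Reached (1/5) = 1. Collecting the sign flips along the way, the symbol is +1.

1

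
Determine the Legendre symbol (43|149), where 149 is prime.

-1

Euler's criterion: (43/149) ≡ 43^74 (mod 149).
43^2 ≡ 61 (mod 149)
43^4 ≡ 145 (mod 149)
43^8 ≡ 16 (mod 149)
43^16 ≡ 107 (mod 149)
43^32 ≡ 125 (mod 149)
43^64 ≡ 129 (mod 149)
43^74 = 43^(64+8+2) ≡ 148 (mod 149).
Result is 148 ≡ −1, so (43/149) = −1.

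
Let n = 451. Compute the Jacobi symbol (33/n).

0

Reciprocity: 33 ≡ 1 and 451 ≡ 3 (mod 4), so (33/451) = +(451/33).
Reduce top mod 33: now compute (22/33).
Pull out 2: since 33 ≡ 1 (mod 8), (2/33) = +1.
Reciprocity: 11 ≡ 3 and 33 ≡ 1 (mod 4), so (11/33) = +(33/11).
Reduce top mod 11: now compute (0/11).
Top reduces to 0: gcd > 1, so the symbol is 0.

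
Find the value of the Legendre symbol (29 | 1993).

-1

Reciprocity: 29 ≡ 1 and 1993 ≡ 1 (mod 4), so (29/1993) = +(1993/29).
Reduce top mod 29: now compute (21/29).
Reciprocity: 21 ≡ 1 and 29 ≡ 1 (mod 4), so (21/29) = +(29/21).
Reduce top mod 21: now compute (8/21).
Pull out 2^3: since 21 ≡ 5 (mod 8), (2/21) = -1, so (2/21)^3 = -1.
Reached (1/21) = 1. Collecting the sign flips along the way, the symbol is -1.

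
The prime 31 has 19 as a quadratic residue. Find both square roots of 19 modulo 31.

Since 31 ≡ 3 (mod 4), a square root of 19 is 19^((31+1)/4) = 19^8 mod 31.
Repeated squaring: 19^2≡20, 19^4≡28, 19^8≡9 (mod 31).
19^8 = 19^(8) ≡ 9 (mod 31).
Check: 9² = 81 ≡ 19 (mod 31). The two roots are 9 and 22.

9, 22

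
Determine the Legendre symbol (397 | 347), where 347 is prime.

Euler's criterion: (397/347) ≡ 50^173 (mod 347).
50^2 ≡ 71 (mod 347)
50^4 ≡ 183 (mod 347)
50^8 ≡ 177 (mod 347)
50^16 ≡ 99 (mod 347)
50^32 ≡ 85 (mod 347)
50^64 ≡ 285 (mod 347)
50^128 ≡ 27 (mod 347)
50^173 = 50^(128+32+8+4+1) ≡ 346 (mod 347).
Result is 346 ≡ −1, so (397/347) = −1.

-1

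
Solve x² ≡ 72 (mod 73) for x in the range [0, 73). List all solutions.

73 ≡ 1 (mod 4), so we find a root by search.
Trying successive values, 27² = 729 ≡ 72 (mod 73). The other root is 73 − 27 = 46.

27, 46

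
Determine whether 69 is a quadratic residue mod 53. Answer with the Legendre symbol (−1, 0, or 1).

First reduce: 69 ≡ 16 (mod 53).
Pull out 2^4: since 53 ≡ 5 (mod 8), (2/53) = -1, so (2/53)^4 = +1.
Reached (1/53) = 1. Collecting the sign flips along the way, the symbol is +1.

1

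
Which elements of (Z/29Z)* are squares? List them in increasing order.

Square k = 1,…,14 (k and 29−k give the same square):
1²=1, 2²=4, 3²=9, 4²=16, 5²=25, 6²≡7, 7²≡20, 8²≡6, 9²≡23, 10²≡13, 11²≡5, 12²≡28, 13²≡24, 14²≡22 (mod 29).
So the quadratic residues mod 29 are {1, 4, 5, 6, 7, 9, 13, 16, 20, 22, 23, 24, 25, 28}.

1, 4, 5, 6, 7, 9, 13, 16, 20, 22, 23, 24, 25, 28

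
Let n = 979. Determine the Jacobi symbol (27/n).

Reciprocity: 27 ≡ 3 and 979 ≡ 3 (mod 4), so (27/979) = −(979/27).
Reduce top mod 27: now compute (7/27).
Reciprocity: 7 ≡ 3 and 27 ≡ 3 (mod 4), so (7/27) = −(27/7).
Reduce top mod 7: now compute (6/7).
Pull out 2: since 7 ≡ 7 (mod 8), (2/7) = +1.
Reciprocity: 3 ≡ 3 and 7 ≡ 3 (mod 4), so (3/7) = −(7/3).
Reduce top mod 3: now compute (1/3).
Reached (1/3) = 1. Collecting the sign flips along the way, the symbol is -1.

-1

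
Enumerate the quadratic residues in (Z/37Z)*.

Square k = 1,…,18 (k and 37−k give the same square):
1²=1, 2²=4, 3²=9, 4²=16, 5²=25, 6²=36, 7²≡12, 8²≡27, 9²≡7, 10²≡26, 11²≡10, 12²≡33, 13²≡21, 14²≡11, 15²≡3, 16²≡34, 17²≡30, 18²≡28 (mod 37).
So the quadratic residues mod 37 are {1, 3, 4, 7, 9, 10, 11, 12, 16, 21, 25, 26, 27, 28, 30, 33, 34, 36}.

1 3 4 7 9 10 11 12 16 21 25 26 27 28 30 33 34 36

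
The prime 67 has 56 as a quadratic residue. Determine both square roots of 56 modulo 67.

18, 49

Since 67 ≡ 3 (mod 4), a square root of 56 is 56^((67+1)/4) = 56^17 mod 67.
Repeated squaring: 56^2≡54, 56^4≡35, 56^8≡19, 56^16≡26 (mod 67).
56^17 = 56^(16+1) ≡ 49 (mod 67).
Check: 49² = 2401 ≡ 56 (mod 67). The two roots are 18 and 49.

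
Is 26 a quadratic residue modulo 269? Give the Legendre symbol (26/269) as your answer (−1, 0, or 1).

-1

Pull out 2: since 269 ≡ 5 (mod 8), (2/269) = -1.
Reciprocity: 13 ≡ 1 and 269 ≡ 1 (mod 4), so (13/269) = +(269/13).
Reduce top mod 13: now compute (9/13).
Reciprocity: 9 ≡ 1 and 13 ≡ 1 (mod 4), so (9/13) = +(13/9).
Reduce top mod 9: now compute (4/9).
Pull out 2^2: since 9 ≡ 1 (mod 8), (2/9) = +1, so (2/9)^2 = +1.
Reached (1/9) = 1. Collecting the sign flips along the way, the symbol is -1.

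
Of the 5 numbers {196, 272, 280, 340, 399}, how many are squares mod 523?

(196/523) = +1 → QR.
(272/523) = +1 → QR.
(280/523) = +1 → QR.
(340/523) = -1 → non-residue.
(399/523) = -1 → non-residue.
Total quadratic residues among the 5: 3.

3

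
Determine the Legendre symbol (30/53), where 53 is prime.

-1

Pull out 2: since 53 ≡ 5 (mod 8), (2/53) = -1.
Reciprocity: 15 ≡ 3 and 53 ≡ 1 (mod 4), so (15/53) = +(53/15).
Reduce top mod 15: now compute (8/15).
Pull out 2^3: since 15 ≡ 7 (mod 8), (2/15) = +1, so (2/15)^3 = +1.
Reached (1/15) = 1. Collecting the sign flips along the way, the symbol is -1.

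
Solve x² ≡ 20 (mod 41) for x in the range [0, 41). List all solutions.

15, 26

41 ≡ 1 (mod 4), so we find a root by search.
Trying successive values, 15² = 225 ≡ 20 (mod 41). The other root is 41 − 15 = 26.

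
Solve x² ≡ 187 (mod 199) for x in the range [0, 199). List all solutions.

28, 171

Since 199 ≡ 3 (mod 4), a square root of 187 is 187^((199+1)/4) = 187^50 mod 199.
Repeated squaring: 187^2≡144, 187^4≡40, 187^8≡8, 187^16≡64, 187^32≡116 (mod 199).
187^50 = 187^(32+16+2) ≡ 28 (mod 199).
Check: 28² = 784 ≡ 187 (mod 199). The two roots are 28 and 171.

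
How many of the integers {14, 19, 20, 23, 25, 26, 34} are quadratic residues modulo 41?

(14/41) = -1 → non-residue.
(19/41) = -1 → non-residue.
(20/41) = +1 → QR.
(23/41) = +1 → QR.
(25/41) = +1 → QR.
(26/41) = -1 → non-residue.
(34/41) = -1 → non-residue.
Total quadratic residues among the 7: 3.

3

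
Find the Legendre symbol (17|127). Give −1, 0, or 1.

1

Reciprocity: 17 ≡ 1 and 127 ≡ 3 (mod 4), so (17/127) = +(127/17).
Reduce top mod 17: now compute (8/17).
Pull out 2^3: since 17 ≡ 1 (mod 8), (2/17) = +1, so (2/17)^3 = +1.
Reached (1/17) = 1. Collecting the sign flips along the way, the symbol is +1.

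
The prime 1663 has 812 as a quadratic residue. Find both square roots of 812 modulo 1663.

Since 1663 ≡ 3 (mod 4), a square root of 812 is 812^((1663+1)/4) = 812^416 mod 1663.
Repeated squaring: 812^2≡796, 812^4≡13, 812^8≡169, 812^16≡290, 812^32≡950, 812^64≡1154, 812^128≡1316, 812^256≡673 (mod 1663).
812^416 = 812^(256+128+32) ≡ 1391 (mod 1663).
Check: 1391² = 1934881 ≡ 812 (mod 1663). The two roots are 272 and 1391.

272, 1391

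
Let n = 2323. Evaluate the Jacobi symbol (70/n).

1

Pull out 2: since 2323 ≡ 3 (mod 8), (2/2323) = -1.
Reciprocity: 35 ≡ 3 and 2323 ≡ 3 (mod 4), so (35/2323) = −(2323/35).
Reduce top mod 35: now compute (13/35).
Reciprocity: 13 ≡ 1 and 35 ≡ 3 (mod 4), so (13/35) = +(35/13).
Reduce top mod 13: now compute (9/13).
Reciprocity: 9 ≡ 1 and 13 ≡ 1 (mod 4), so (9/13) = +(13/9).
Reduce top mod 9: now compute (4/9).
Pull out 2^2: since 9 ≡ 1 (mod 8), (2/9) = +1, so (2/9)^2 = +1.
Reached (1/9) = 1. Collecting the sign flips along the way, the symbol is +1.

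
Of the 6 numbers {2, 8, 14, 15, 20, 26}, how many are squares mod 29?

1

(2/29) = -1 → non-residue.
(8/29) = -1 → non-residue.
(14/29) = -1 → non-residue.
(15/29) = -1 → non-residue.
(20/29) = +1 → QR.
(26/29) = -1 → non-residue.
Total quadratic residues among the 6: 1.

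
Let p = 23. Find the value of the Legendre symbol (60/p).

-1

Euler's criterion: (60/23) ≡ 14^11 (mod 23).
14^2 ≡ 12 (mod 23)
14^4 ≡ 6 (mod 23)
14^8 ≡ 13 (mod 23)
14^11 = 14^(8+2+1) ≡ 22 (mod 23).
Result is 22 ≡ −1, so (60/23) = −1.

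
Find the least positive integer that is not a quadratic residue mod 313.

(2/313) = +1, so 2 is a residue.
(3/313) = +1, so 3 is a residue.
(4/313) = +1, so 4 is a residue.
(5/313) = −1, so 5 is the smallest positive non-residue mod 313.

5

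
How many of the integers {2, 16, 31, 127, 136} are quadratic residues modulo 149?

3

(2/149) = -1 → non-residue.
(16/149) = +1 → QR.
(31/149) = +1 → QR.
(127/149) = +1 → QR.
(136/149) = -1 → non-residue.
Total quadratic residues among the 5: 3.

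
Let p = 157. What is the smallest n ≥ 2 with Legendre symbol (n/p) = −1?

(2/157) = −1, so 2 is the smallest positive non-residue mod 157.

2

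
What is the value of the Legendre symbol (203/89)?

1

First reduce: 203 ≡ 25 (mod 89).
Reciprocity: 25 ≡ 1 and 89 ≡ 1 (mod 4), so (25/89) = +(89/25).
Reduce top mod 25: now compute (14/25).
Pull out 2: since 25 ≡ 1 (mod 8), (2/25) = +1.
Reciprocity: 7 ≡ 3 and 25 ≡ 1 (mod 4), so (7/25) = +(25/7).
Reduce top mod 7: now compute (4/7).
Pull out 2^2: since 7 ≡ 7 (mod 8), (2/7) = +1, so (2/7)^2 = +1.
Reached (1/7) = 1. Collecting the sign flips along the way, the symbol is +1.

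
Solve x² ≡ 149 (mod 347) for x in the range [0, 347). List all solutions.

Since 347 ≡ 3 (mod 4), a square root of 149 is 149^((347+1)/4) = 149^87 mod 347.
Repeated squaring: 149^2≡340, 149^4≡49, 149^8≡319, 149^16≡90, 149^32≡119, 149^64≡281 (mod 347).
149^87 = 149^(64+16+4+2+1) ≡ 201 (mod 347).
Check: 201² = 40401 ≡ 149 (mod 347). The two roots are 146 and 201.

146, 201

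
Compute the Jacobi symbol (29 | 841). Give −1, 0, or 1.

Reciprocity: 29 ≡ 1 and 841 ≡ 1 (mod 4), so (29/841) = +(841/29).
Reduce top mod 29: now compute (0/29).
Top reduces to 0: gcd > 1, so the symbol is 0.

0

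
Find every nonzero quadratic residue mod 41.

1, 2, 4, 5, 8, 9, 10, 16, 18, 20, 21, 23, 25, 31, 32, 33, 36, 37, 39, 40

Square k = 1,…,20 (k and 41−k give the same square):
1²=1, 2²=4, 3²=9, 4²=16, 5²=25, 6²=36, 7²≡8, 8²≡23, 9²≡40, 10²≡18, 11²≡39, 12²≡21, 13²≡5, 14²≡32, 15²≡20, 16²≡10, 17²≡2, 18²≡37, 19²≡33, 20²≡31 (mod 41).
So the quadratic residues mod 41 are {1, 2, 4, 5, 8, 9, 10, 16, 18, 20, 21, 23, 25, 31, 32, 33, 36, 37, 39, 40}.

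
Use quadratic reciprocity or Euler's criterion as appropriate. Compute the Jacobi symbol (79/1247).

-1

Reciprocity: 79 ≡ 3 and 1247 ≡ 3 (mod 4), so (79/1247) = −(1247/79).
Reduce top mod 79: now compute (62/79).
Pull out 2: since 79 ≡ 7 (mod 8), (2/79) = +1.
Reciprocity: 31 ≡ 3 and 79 ≡ 3 (mod 4), so (31/79) = −(79/31).
Reduce top mod 31: now compute (17/31).
Reciprocity: 17 ≡ 1 and 31 ≡ 3 (mod 4), so (17/31) = +(31/17).
Reduce top mod 17: now compute (14/17).
Pull out 2: since 17 ≡ 1 (mod 8), (2/17) = +1.
Reciprocity: 7 ≡ 3 and 17 ≡ 1 (mod 4), so (7/17) = +(17/7).
Reduce top mod 7: now compute (3/7).
Reciprocity: 3 ≡ 3 and 7 ≡ 3 (mod 4), so (3/7) = −(7/3).
Reduce top mod 3: now compute (1/3).
Reached (1/3) = 1. Collecting the sign flips along the way, the symbol is -1.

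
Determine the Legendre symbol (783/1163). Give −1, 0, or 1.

Reciprocity: 783 ≡ 3 and 1163 ≡ 3 (mod 4), so (783/1163) = −(1163/783).
Reduce top mod 783: now compute (380/783).
Pull out 2^2: since 783 ≡ 7 (mod 8), (2/783) = +1, so (2/783)^2 = +1.
Reciprocity: 95 ≡ 3 and 783 ≡ 3 (mod 4), so (95/783) = −(783/95).
Reduce top mod 95: now compute (23/95).
Reciprocity: 23 ≡ 3 and 95 ≡ 3 (mod 4), so (23/95) = −(95/23).
Reduce top mod 23: now compute (3/23).
Reciprocity: 3 ≡ 3 and 23 ≡ 3 (mod 4), so (3/23) = −(23/3).
Reduce top mod 3: now compute (2/3).
Pull out 2: since 3 ≡ 3 (mod 8), (2/3) = -1.
Reached (1/3) = 1. Collecting the sign flips along the way, the symbol is -1.

-1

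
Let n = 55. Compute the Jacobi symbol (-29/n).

First reduce: -29 ≡ 26 (mod 55).
Pull out 2: since 55 ≡ 7 (mod 8), (2/55) = +1.
Reciprocity: 13 ≡ 1 and 55 ≡ 3 (mod 4), so (13/55) = +(55/13).
Reduce top mod 13: now compute (3/13).
Reciprocity: 3 ≡ 3 and 13 ≡ 1 (mod 4), so (3/13) = +(13/3).
Reduce top mod 3: now compute (1/3).
Reached (1/3) = 1. Collecting the sign flips along the way, the symbol is +1.

1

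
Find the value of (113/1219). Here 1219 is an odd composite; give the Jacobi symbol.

Reciprocity: 113 ≡ 1 and 1219 ≡ 3 (mod 4), so (113/1219) = +(1219/113).
Reduce top mod 113: now compute (89/113).
Reciprocity: 89 ≡ 1 and 113 ≡ 1 (mod 4), so (89/113) = +(113/89).
Reduce top mod 89: now compute (24/89).
Pull out 2^3: since 89 ≡ 1 (mod 8), (2/89) = +1, so (2/89)^3 = +1.
Reciprocity: 3 ≡ 3 and 89 ≡ 1 (mod 4), so (3/89) = +(89/3).
Reduce top mod 3: now compute (2/3).
Pull out 2: since 3 ≡ 3 (mod 8), (2/3) = -1.
Reached (1/3) = 1. Collecting the sign flips along the way, the symbol is -1.

-1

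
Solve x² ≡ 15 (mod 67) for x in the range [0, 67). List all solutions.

22, 45

Since 67 ≡ 3 (mod 4), a square root of 15 is 15^((67+1)/4) = 15^17 mod 67.
Repeated squaring: 15^2≡24, 15^4≡40, 15^8≡59, 15^16≡64 (mod 67).
15^17 = 15^(16+1) ≡ 22 (mod 67).
Check: 22² = 484 ≡ 15 (mod 67). The two roots are 22 and 45.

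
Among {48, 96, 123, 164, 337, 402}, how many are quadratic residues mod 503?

(48/503) = +1 → QR.
(96/503) = +1 → QR.
(123/503) = -1 → non-residue.
(164/503) = -1 → non-residue.
(337/503) = -1 → non-residue.
(402/503) = +1 → QR.
Total quadratic residues among the 6: 3.

3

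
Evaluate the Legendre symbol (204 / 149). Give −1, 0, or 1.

First reduce: 204 ≡ 55 (mod 149).
Reciprocity: 55 ≡ 3 and 149 ≡ 1 (mod 4), so (55/149) = +(149/55).
Reduce top mod 55: now compute (39/55).
Reciprocity: 39 ≡ 3 and 55 ≡ 3 (mod 4), so (39/55) = −(55/39).
Reduce top mod 39: now compute (16/39).
Pull out 2^4: since 39 ≡ 7 (mod 8), (2/39) = +1, so (2/39)^4 = +1.
Reached (1/39) = 1. Collecting the sign flips along the way, the symbol is -1.

-1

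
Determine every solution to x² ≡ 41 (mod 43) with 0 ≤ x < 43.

Since 43 ≡ 3 (mod 4), a square root of 41 is 41^((43+1)/4) = 41^11 mod 43.
Repeated squaring: 41^2≡4, 41^4≡16, 41^8≡41 (mod 43).
41^11 = 41^(8+2+1) ≡ 16 (mod 43).
Check: 16² = 256 ≡ 41 (mod 43). The two roots are 16 and 27.

16, 27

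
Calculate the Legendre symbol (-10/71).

First reduce: -10 ≡ 61 (mod 71).
Reciprocity: 61 ≡ 1 and 71 ≡ 3 (mod 4), so (61/71) = +(71/61).
Reduce top mod 61: now compute (10/61).
Pull out 2: since 61 ≡ 5 (mod 8), (2/61) = -1.
Reciprocity: 5 ≡ 1 and 61 ≡ 1 (mod 4), so (5/61) = +(61/5).
Reduce top mod 5: now compute (1/5).
Reached (1/5) = 1. Collecting the sign flips along the way, the symbol is -1.

-1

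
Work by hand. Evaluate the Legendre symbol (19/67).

Reciprocity: 19 ≡ 3 and 67 ≡ 3 (mod 4), so (19/67) = −(67/19).
Reduce top mod 19: now compute (10/19).
Pull out 2: since 19 ≡ 3 (mod 8), (2/19) = -1.
Reciprocity: 5 ≡ 1 and 19 ≡ 3 (mod 4), so (5/19) = +(19/5).
Reduce top mod 5: now compute (4/5).
Pull out 2^2: since 5 ≡ 5 (mod 8), (2/5) = -1, so (2/5)^2 = +1.
Reached (1/5) = 1. Collecting the sign flips along the way, the symbol is +1.

1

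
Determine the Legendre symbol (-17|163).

First reduce: -17 ≡ 146 (mod 163).
Pull out 2: since 163 ≡ 3 (mod 8), (2/163) = -1.
Reciprocity: 73 ≡ 1 and 163 ≡ 3 (mod 4), so (73/163) = +(163/73).
Reduce top mod 73: now compute (17/73).
Reciprocity: 17 ≡ 1 and 73 ≡ 1 (mod 4), so (17/73) = +(73/17).
Reduce top mod 17: now compute (5/17).
Reciprocity: 5 ≡ 1 and 17 ≡ 1 (mod 4), so (5/17) = +(17/5).
Reduce top mod 5: now compute (2/5).
Pull out 2: since 5 ≡ 5 (mod 8), (2/5) = -1.
Reached (1/5) = 1. Collecting the sign flips along the way, the symbol is +1.

1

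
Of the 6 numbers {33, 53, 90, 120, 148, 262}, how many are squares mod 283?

(33/283) = -1 → non-residue.
(53/283) = -1 → non-residue.
(90/283) = +1 → QR.
(120/283) = -1 → non-residue.
(148/283) = -1 → non-residue.
(262/283) = +1 → QR.
Total quadratic residues among the 6: 2.

2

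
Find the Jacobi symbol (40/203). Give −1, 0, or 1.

Pull out 2^3: since 203 ≡ 3 (mod 8), (2/203) = -1, so (2/203)^3 = -1.
Reciprocity: 5 ≡ 1 and 203 ≡ 3 (mod 4), so (5/203) = +(203/5).
Reduce top mod 5: now compute (3/5).
Reciprocity: 3 ≡ 3 and 5 ≡ 1 (mod 4), so (3/5) = +(5/3).
Reduce top mod 3: now compute (2/3).
Pull out 2: since 3 ≡ 3 (mod 8), (2/3) = -1.
Reached (1/3) = 1. Collecting the sign flips along the way, the symbol is +1.

1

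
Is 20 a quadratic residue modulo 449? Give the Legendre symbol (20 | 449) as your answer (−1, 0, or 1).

Pull out 2^2: since 449 ≡ 1 (mod 8), (2/449) = +1, so (2/449)^2 = +1.
Reciprocity: 5 ≡ 1 and 449 ≡ 1 (mod 4), so (5/449) = +(449/5).
Reduce top mod 5: now compute (4/5).
Pull out 2^2: since 5 ≡ 5 (mod 8), (2/5) = -1, so (2/5)^2 = +1.
Reached (1/5) = 1. Collecting the sign flips along the way, the symbol is +1.

1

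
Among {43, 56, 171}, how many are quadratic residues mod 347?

(43/347) = +1 → QR.
(56/347) = +1 → QR.
(171/347) = -1 → non-residue.
Total quadratic residues among the 3: 2.

2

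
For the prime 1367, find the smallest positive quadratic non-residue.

(2/1367) = +1, so 2 is a residue.
(3/1367) = +1, so 3 is a residue.
(4/1367) = +1, so 4 is a residue.
(5/1367) = −1, so 5 is the smallest positive non-residue mod 1367.

5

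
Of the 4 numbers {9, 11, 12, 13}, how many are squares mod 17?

2

(9/17) = +1 → QR.
(11/17) = -1 → non-residue.
(12/17) = -1 → non-residue.
(13/17) = +1 → QR.
Total quadratic residues among the 4: 2.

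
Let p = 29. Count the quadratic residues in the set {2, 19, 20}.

(2/29) = -1 → non-residue.
(19/29) = -1 → non-residue.
(20/29) = +1 → QR.
Total quadratic residues among the 3: 1.

1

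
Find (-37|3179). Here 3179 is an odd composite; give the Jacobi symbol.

First reduce: -37 ≡ 3142 (mod 3179).
Pull out 2: since 3179 ≡ 3 (mod 8), (2/3179) = -1.
Reciprocity: 1571 ≡ 3 and 3179 ≡ 3 (mod 4), so (1571/3179) = −(3179/1571).
Reduce top mod 1571: now compute (37/1571).
Reciprocity: 37 ≡ 1 and 1571 ≡ 3 (mod 4), so (37/1571) = +(1571/37).
Reduce top mod 37: now compute (17/37).
Reciprocity: 17 ≡ 1 and 37 ≡ 1 (mod 4), so (17/37) = +(37/17).
Reduce top mod 17: now compute (3/17).
Reciprocity: 3 ≡ 3 and 17 ≡ 1 (mod 4), so (3/17) = +(17/3).
Reduce top mod 3: now compute (2/3).
Pull out 2: since 3 ≡ 3 (mod 8), (2/3) = -1.
Reached (1/3) = 1. Collecting the sign flips along the way, the symbol is -1.

-1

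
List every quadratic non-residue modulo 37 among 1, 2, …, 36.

Square k = 1,…,18 (k and 37−k give the same square):
1²=1, 2²=4, 3²=9, 4²=16, 5²=25, 6²=36, 7²≡12, 8²≡27, 9²≡7, 10²≡26, 11²≡10, 12²≡33, 13²≡21, 14²≡11, 15²≡3, 16²≡34, 17²≡30, 18²≡28 (mod 37).
The residues are {1, 3, 4, 7, 9, 10, 11, 12, 16, 21, 25, 26, 27, 28, 30, 33, 34, 36}; the non-residues are the remaining 18 nonzero classes.

2,5,6,8,13,14,15,17,18,19,20,22,23,24,29,31,32,35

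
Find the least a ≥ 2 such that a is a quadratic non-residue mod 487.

(2/487) = +1, so 2 is a residue.
(3/487) = −1, so 3 is the smallest positive non-residue mod 487.

3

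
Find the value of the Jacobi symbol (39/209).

-1

Reciprocity: 39 ≡ 3 and 209 ≡ 1 (mod 4), so (39/209) = +(209/39).
Reduce top mod 39: now compute (14/39).
Pull out 2: since 39 ≡ 7 (mod 8), (2/39) = +1.
Reciprocity: 7 ≡ 3 and 39 ≡ 3 (mod 4), so (7/39) = −(39/7).
Reduce top mod 7: now compute (4/7).
Pull out 2^2: since 7 ≡ 7 (mod 8), (2/7) = +1, so (2/7)^2 = +1.
Reached (1/7) = 1. Collecting the sign flips along the way, the symbol is -1.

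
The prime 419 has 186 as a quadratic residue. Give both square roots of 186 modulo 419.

Since 419 ≡ 3 (mod 4), a square root of 186 is 186^((419+1)/4) = 186^105 mod 419.
Repeated squaring: 186^2≡238, 186^4≡79, 186^8≡375, 186^16≡260, 186^32≡141, 186^64≡188 (mod 419).
186^105 = 186^(64+32+8+1) ≡ 387 (mod 419).
Check: 387² = 149769 ≡ 186 (mod 419). The two roots are 32 and 387.

32, 387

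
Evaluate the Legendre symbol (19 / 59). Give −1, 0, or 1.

1

Reciprocity: 19 ≡ 3 and 59 ≡ 3 (mod 4), so (19/59) = −(59/19).
Reduce top mod 19: now compute (2/19).
Pull out 2: since 19 ≡ 3 (mod 8), (2/19) = -1.
Reached (1/19) = 1. Collecting the sign flips along the way, the symbol is +1.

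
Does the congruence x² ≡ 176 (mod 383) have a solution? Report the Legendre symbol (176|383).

Pull out 2^4: since 383 ≡ 7 (mod 8), (2/383) = +1, so (2/383)^4 = +1.
Reciprocity: 11 ≡ 3 and 383 ≡ 3 (mod 4), so (11/383) = −(383/11).
Reduce top mod 11: now compute (9/11).
Reciprocity: 9 ≡ 1 and 11 ≡ 3 (mod 4), so (9/11) = +(11/9).
Reduce top mod 9: now compute (2/9).
Pull out 2: since 9 ≡ 1 (mod 8), (2/9) = +1.
Reached (1/9) = 1. Collecting the sign flips along the way, the symbol is -1.

-1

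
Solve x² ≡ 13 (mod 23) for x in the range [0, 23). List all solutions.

Since 23 ≡ 3 (mod 4), a square root of 13 is 13^((23+1)/4) = 13^6 mod 23.
Repeated squaring: 13^2≡8, 13^4≡18 (mod 23).
13^6 = 13^(4+2) ≡ 6 (mod 23).
Check: 6² = 36 ≡ 13 (mod 23). The two roots are 6 and 17.

6, 17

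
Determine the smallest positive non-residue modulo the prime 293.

2

(2/293) = −1, so 2 is the smallest positive non-residue mod 293.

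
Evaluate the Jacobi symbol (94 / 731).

Pull out 2: since 731 ≡ 3 (mod 8), (2/731) = -1.
Reciprocity: 47 ≡ 3 and 731 ≡ 3 (mod 4), so (47/731) = −(731/47).
Reduce top mod 47: now compute (26/47).
Pull out 2: since 47 ≡ 7 (mod 8), (2/47) = +1.
Reciprocity: 13 ≡ 1 and 47 ≡ 3 (mod 4), so (13/47) = +(47/13).
Reduce top mod 13: now compute (8/13).
Pull out 2^3: since 13 ≡ 5 (mod 8), (2/13) = -1, so (2/13)^3 = -1.
Reached (1/13) = 1. Collecting the sign flips along the way, the symbol is -1.

-1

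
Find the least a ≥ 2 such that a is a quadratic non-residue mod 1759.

(2/1759) = +1, so 2 is a residue.
(3/1759) = −1, so 3 is the smallest positive non-residue mod 1759.

3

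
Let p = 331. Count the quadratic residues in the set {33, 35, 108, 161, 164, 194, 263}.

3

(33/331) = +1 → QR.
(35/331) = -1 → non-residue.
(108/331) = -1 → non-residue.
(161/331) = +1 → QR.
(164/331) = -1 → non-residue.
(194/331) = +1 → QR.
(263/331) = -1 → non-residue.
Total quadratic residues among the 7: 3.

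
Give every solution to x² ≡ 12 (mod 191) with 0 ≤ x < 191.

48, 143

Since 191 ≡ 3 (mod 4), a square root of 12 is 12^((191+1)/4) = 12^48 mod 191.
Repeated squaring: 12^2≡144, 12^4≡108, 12^8≡13, 12^16≡169, 12^32≡102 (mod 191).
12^48 = 12^(32+16) ≡ 48 (mod 191).
Check: 48² = 2304 ≡ 12 (mod 191). The two roots are 48 and 143.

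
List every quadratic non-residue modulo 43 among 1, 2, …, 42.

Square k = 1,…,21 (k and 43−k give the same square):
1²=1, 2²=4, 3²=9, 4²=16, 5²=25, 6²=36, 7²≡6, 8²≡21, 9²≡38, 10²≡14, 11²≡35, 12²≡15, 13²≡40, 14²≡24, 15²≡10, 16²≡41, 17²≡31, 18²≡23, 19²≡17, 20²≡13, 21²≡11 (mod 43).
The residues are {1, 4, 6, 9, 10, 11, 13, 14, 15, 16, 17, 21, 23, 24, 25, 31, 35, 36, 38, 40, 41}; the non-residues are the remaining 21 nonzero classes.

2, 3, 5, 7, 8, 12, 18, 19, 20, 22, 26, 27, 28, 29, 30, 32, 33, 34, 37, 39, 42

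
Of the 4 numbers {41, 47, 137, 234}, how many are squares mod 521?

2

(41/521) = -1 → non-residue.
(47/521) = +1 → QR.
(137/521) = -1 → non-residue.
(234/521) = +1 → QR.
Total quadratic residues among the 4: 2.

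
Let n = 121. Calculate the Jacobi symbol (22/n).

Pull out 2: since 121 ≡ 1 (mod 8), (2/121) = +1.
Reciprocity: 11 ≡ 3 and 121 ≡ 1 (mod 4), so (11/121) = +(121/11).
Reduce top mod 11: now compute (0/11).
Top reduces to 0: gcd > 1, so the symbol is 0.

0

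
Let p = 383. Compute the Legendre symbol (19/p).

Reciprocity: 19 ≡ 3 and 383 ≡ 3 (mod 4), so (19/383) = −(383/19).
Reduce top mod 19: now compute (3/19).
Reciprocity: 3 ≡ 3 and 19 ≡ 3 (mod 4), so (3/19) = −(19/3).
Reduce top mod 3: now compute (1/3).
Reached (1/3) = 1. Collecting the sign flips along the way, the symbol is +1.

1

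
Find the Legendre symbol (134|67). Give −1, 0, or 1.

0

First reduce: 134 ≡ 0 (mod 67).
Top reduces to 0: gcd > 1, so the symbol is 0.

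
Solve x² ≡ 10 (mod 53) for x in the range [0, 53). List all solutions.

13, 40

53 ≡ 1 (mod 4), so we find a root by search.
Trying successive values, 13² = 169 ≡ 10 (mod 53). The other root is 53 − 13 = 40.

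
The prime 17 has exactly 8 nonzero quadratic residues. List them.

1,2,4,8,9,13,15,16

Square k = 1,…,8 (k and 17−k give the same square):
1²=1, 2²=4, 3²=9, 4²=16, 5²≡8, 6²≡2, 7²≡15, 8²≡13 (mod 17).
So the quadratic residues mod 17 are {1, 2, 4, 8, 9, 13, 15, 16}.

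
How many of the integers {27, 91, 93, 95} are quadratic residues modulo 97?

4

(27/97) = +1 → QR.
(91/97) = +1 → QR.
(93/97) = +1 → QR.
(95/97) = +1 → QR.
Total quadratic residues among the 4: 4.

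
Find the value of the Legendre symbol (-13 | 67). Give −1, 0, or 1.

1

Euler's criterion: (-13/67) ≡ 54^33 (mod 67).
54^2 ≡ 35 (mod 67)
54^4 ≡ 19 (mod 67)
54^8 ≡ 26 (mod 67)
54^16 ≡ 6 (mod 67)
54^32 ≡ 36 (mod 67)
54^33 = 54^(32+1) ≡ 1 (mod 67).
Result is 1, so (-13/67) = 1.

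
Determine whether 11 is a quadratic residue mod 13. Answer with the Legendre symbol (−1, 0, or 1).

-1

Euler's criterion: (11/13) ≡ 11^6 (mod 13).
11^2 ≡ 4 (mod 13)
11^4 ≡ 3 (mod 13)
11^6 = 11^(4+2) ≡ 12 (mod 13).
Result is 12 ≡ −1, so (11/13) = −1.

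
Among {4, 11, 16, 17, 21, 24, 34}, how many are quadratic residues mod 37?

5

(4/37) = +1 → QR.
(11/37) = +1 → QR.
(16/37) = +1 → QR.
(17/37) = -1 → non-residue.
(21/37) = +1 → QR.
(24/37) = -1 → non-residue.
(34/37) = +1 → QR.
Total quadratic residues among the 7: 5.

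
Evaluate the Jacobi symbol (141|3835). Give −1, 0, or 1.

1

Reciprocity: 141 ≡ 1 and 3835 ≡ 3 (mod 4), so (141/3835) = +(3835/141).
Reduce top mod 141: now compute (28/141).
Pull out 2^2: since 141 ≡ 5 (mod 8), (2/141) = -1, so (2/141)^2 = +1.
Reciprocity: 7 ≡ 3 and 141 ≡ 1 (mod 4), so (7/141) = +(141/7).
Reduce top mod 7: now compute (1/7).
Reached (1/7) = 1. Collecting the sign flips along the way, the symbol is +1.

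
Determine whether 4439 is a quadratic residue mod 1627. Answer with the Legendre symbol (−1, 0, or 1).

1

First reduce: 4439 ≡ 1185 (mod 1627).
Reciprocity: 1185 ≡ 1 and 1627 ≡ 3 (mod 4), so (1185/1627) = +(1627/1185).
Reduce top mod 1185: now compute (442/1185).
Pull out 2: since 1185 ≡ 1 (mod 8), (2/1185) = +1.
Reciprocity: 221 ≡ 1 and 1185 ≡ 1 (mod 4), so (221/1185) = +(1185/221).
Reduce top mod 221: now compute (80/221).
Pull out 2^4: since 221 ≡ 5 (mod 8), (2/221) = -1, so (2/221)^4 = +1.
Reciprocity: 5 ≡ 1 and 221 ≡ 1 (mod 4), so (5/221) = +(221/5).
Reduce top mod 5: now compute (1/5).
Reached (1/5) = 1. Collecting the sign flips along the way, the symbol is +1.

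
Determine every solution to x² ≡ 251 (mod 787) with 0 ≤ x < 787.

Since 787 ≡ 3 (mod 4), a square root of 251 is 251^((787+1)/4) = 251^197 mod 787.
Repeated squaring: 251^2≡41, 251^4≡107, 251^8≡431, 251^16≡29, 251^32≡54, 251^64≡555, 251^128≡308 (mod 787).
251^197 = 251^(128+64+4+1) ≡ 199 (mod 787).
Check: 199² = 39601 ≡ 251 (mod 787). The two roots are 199 and 588.

199, 588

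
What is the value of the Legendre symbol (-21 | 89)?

First reduce: -21 ≡ 68 (mod 89).
Pull out 2^2: since 89 ≡ 1 (mod 8), (2/89) = +1, so (2/89)^2 = +1.
Reciprocity: 17 ≡ 1 and 89 ≡ 1 (mod 4), so (17/89) = +(89/17).
Reduce top mod 17: now compute (4/17).
Pull out 2^2: since 17 ≡ 1 (mod 8), (2/17) = +1, so (2/17)^2 = +1.
Reached (1/17) = 1. Collecting the sign flips along the way, the symbol is +1.

1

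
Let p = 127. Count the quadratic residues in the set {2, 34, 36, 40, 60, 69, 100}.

6

(2/127) = +1 → QR.
(34/127) = +1 → QR.
(36/127) = +1 → QR.
(40/127) = -1 → non-residue.
(60/127) = +1 → QR.
(69/127) = +1 → QR.
(100/127) = +1 → QR.
Total quadratic residues among the 7: 6.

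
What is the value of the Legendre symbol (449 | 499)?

1

Reciprocity: 449 ≡ 1 and 499 ≡ 3 (mod 4), so (449/499) = +(499/449).
Reduce top mod 449: now compute (50/449).
Pull out 2: since 449 ≡ 1 (mod 8), (2/449) = +1.
Reciprocity: 25 ≡ 1 and 449 ≡ 1 (mod 4), so (25/449) = +(449/25).
Reduce top mod 25: now compute (24/25).
Pull out 2^3: since 25 ≡ 1 (mod 8), (2/25) = +1, so (2/25)^3 = +1.
Reciprocity: 3 ≡ 3 and 25 ≡ 1 (mod 4), so (3/25) = +(25/3).
Reduce top mod 3: now compute (1/3).
Reached (1/3) = 1. Collecting the sign flips along the way, the symbol is +1.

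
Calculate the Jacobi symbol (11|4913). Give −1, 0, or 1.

-1

Reciprocity: 11 ≡ 3 and 4913 ≡ 1 (mod 4), so (11/4913) = +(4913/11).
Reduce top mod 11: now compute (7/11).
Reciprocity: 7 ≡ 3 and 11 ≡ 3 (mod 4), so (7/11) = −(11/7).
Reduce top mod 7: now compute (4/7).
Pull out 2^2: since 7 ≡ 7 (mod 8), (2/7) = +1, so (2/7)^2 = +1.
Reached (1/7) = 1. Collecting the sign flips along the way, the symbol is -1.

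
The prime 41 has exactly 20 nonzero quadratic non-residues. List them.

3 6 7 11 12 13 14 15 17 19 22 24 26 27 28 29 30 34 35 38

Square k = 1,…,20 (k and 41−k give the same square):
1²=1, 2²=4, 3²=9, 4²=16, 5²=25, 6²=36, 7²≡8, 8²≡23, 9²≡40, 10²≡18, 11²≡39, 12²≡21, 13²≡5, 14²≡32, 15²≡20, 16²≡10, 17²≡2, 18²≡37, 19²≡33, 20²≡31 (mod 41).
The residues are {1, 2, 4, 5, 8, 9, 10, 16, 18, 20, 21, 23, 25, 31, 32, 33, 36, 37, 39, 40}; the non-residues are the remaining 20 nonzero classes.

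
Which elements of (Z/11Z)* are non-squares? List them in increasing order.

2, 6, 7, 8, 10

Square k = 1,…,5 (k and 11−k give the same square):
1²=1, 2²=4, 3²=9, 4²≡5, 5²≡3 (mod 11).
The residues are {1, 3, 4, 5, 9}; the non-residues are the remaining 5 nonzero classes.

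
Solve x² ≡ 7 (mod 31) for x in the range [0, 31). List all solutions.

Since 31 ≡ 3 (mod 4), a square root of 7 is 7^((31+1)/4) = 7^8 mod 31.
Repeated squaring: 7^2≡18, 7^4≡14, 7^8≡10 (mod 31).
7^8 = 7^(8) ≡ 10 (mod 31).
Check: 10² = 100 ≡ 7 (mod 31). The two roots are 10 and 21.

10, 21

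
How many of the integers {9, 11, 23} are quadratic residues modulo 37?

(9/37) = +1 → QR.
(11/37) = +1 → QR.
(23/37) = -1 → non-residue.
Total quadratic residues among the 3: 2.

2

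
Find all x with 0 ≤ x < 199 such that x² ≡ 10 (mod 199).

72, 127

Since 199 ≡ 3 (mod 4), a square root of 10 is 10^((199+1)/4) = 10^50 mod 199.
Repeated squaring: 10^2≡100, 10^4≡50, 10^8≡112, 10^16≡7, 10^32≡49 (mod 199).
10^50 = 10^(32+16+2) ≡ 72 (mod 199).
Check: 72² = 5184 ≡ 10 (mod 199). The two roots are 72 and 127.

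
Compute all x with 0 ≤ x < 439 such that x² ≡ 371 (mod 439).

69, 370

Since 439 ≡ 3 (mod 4), a square root of 371 is 371^((439+1)/4) = 371^110 mod 439.
Repeated squaring: 371^2≡234, 371^4≡320, 371^8≡113, 371^16≡38, 371^32≡127, 371^64≡325 (mod 439).
371^110 = 371^(64+32+8+4+2) ≡ 69 (mod 439).
Check: 69² = 4761 ≡ 371 (mod 439). The two roots are 69 and 370.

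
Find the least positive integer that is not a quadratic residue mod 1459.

(2/1459) = −1, so 2 is the smallest positive non-residue mod 1459.

2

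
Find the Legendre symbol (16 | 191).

1

Euler's criterion: (16/191) ≡ 16^95 (mod 191).
16^2 ≡ 65 (mod 191)
16^4 ≡ 23 (mod 191)
16^8 ≡ 147 (mod 191)
16^16 ≡ 26 (mod 191)
16^32 ≡ 103 (mod 191)
16^64 ≡ 104 (mod 191)
16^95 = 16^(64+16+8+4+2+1) ≡ 1 (mod 191).
Result is 1, so (16/191) = 1.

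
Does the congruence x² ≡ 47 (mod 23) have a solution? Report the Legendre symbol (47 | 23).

First reduce: 47 ≡ 1 (mod 23).
Reached (1/23) = 1. Collecting the sign flips along the way, the symbol is +1.

1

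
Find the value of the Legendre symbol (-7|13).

-1

Euler's criterion: (-7/13) ≡ 6^6 (mod 13).
6^2 ≡ 10 (mod 13)
6^4 ≡ 9 (mod 13)
6^6 = 6^(4+2) ≡ 12 (mod 13).
Result is 12 ≡ −1, so (-7/13) = −1.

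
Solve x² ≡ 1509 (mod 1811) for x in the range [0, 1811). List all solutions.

873, 938

Since 1811 ≡ 3 (mod 4), a square root of 1509 is 1509^((1811+1)/4) = 1509^453 mod 1811.
Repeated squaring: 1509^2≡654, 1509^4≡320, 1509^8≡984, 1509^16≡1182, 1509^32≡843, 1509^64≡737, 1509^128≡1680, 1509^256≡862 (mod 1811).
1509^453 = 1509^(256+128+64+4+1) ≡ 873 (mod 1811).
Check: 873² = 762129 ≡ 1509 (mod 1811). The two roots are 873 and 938.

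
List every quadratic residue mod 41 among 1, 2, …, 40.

1,2,4,5,8,9,10,16,18,20,21,23,25,31,32,33,36,37,39,40

Square k = 1,…,20 (k and 41−k give the same square):
1²=1, 2²=4, 3²=9, 4²=16, 5²=25, 6²=36, 7²≡8, 8²≡23, 9²≡40, 10²≡18, 11²≡39, 12²≡21, 13²≡5, 14²≡32, 15²≡20, 16²≡10, 17²≡2, 18²≡37, 19²≡33, 20²≡31 (mod 41).
So the quadratic residues mod 41 are {1, 2, 4, 5, 8, 9, 10, 16, 18, 20, 21, 23, 25, 31, 32, 33, 36, 37, 39, 40}.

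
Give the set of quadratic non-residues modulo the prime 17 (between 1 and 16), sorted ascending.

Square k = 1,…,8 (k and 17−k give the same square):
1²=1, 2²=4, 3²=9, 4²=16, 5²≡8, 6²≡2, 7²≡15, 8²≡13 (mod 17).
The residues are {1, 2, 4, 8, 9, 13, 15, 16}; the non-residues are the remaining 8 nonzero classes.

3 5 6 7 10 11 12 14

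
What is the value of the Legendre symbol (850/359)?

First reduce: 850 ≡ 132 (mod 359).
Pull out 2^2: since 359 ≡ 7 (mod 8), (2/359) = +1, so (2/359)^2 = +1.
Reciprocity: 33 ≡ 1 and 359 ≡ 3 (mod 4), so (33/359) = +(359/33).
Reduce top mod 33: now compute (29/33).
Reciprocity: 29 ≡ 1 and 33 ≡ 1 (mod 4), so (29/33) = +(33/29).
Reduce top mod 29: now compute (4/29).
Pull out 2^2: since 29 ≡ 5 (mod 8), (2/29) = -1, so (2/29)^2 = +1.
Reached (1/29) = 1. Collecting the sign flips along the way, the symbol is +1.

1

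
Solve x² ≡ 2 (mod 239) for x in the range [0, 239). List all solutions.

99, 140

Since 239 ≡ 3 (mod 4), a square root of 2 is 2^((239+1)/4) = 2^60 mod 239.
Repeated squaring: 2^2≡4, 2^4≡16, 2^8≡17, 2^16≡50, 2^32≡110 (mod 239).
2^60 = 2^(32+16+8+4) ≡ 99 (mod 239).
Check: 99² = 9801 ≡ 2 (mod 239). The two roots are 99 and 140.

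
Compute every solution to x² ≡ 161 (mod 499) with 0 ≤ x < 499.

Since 499 ≡ 3 (mod 4), a square root of 161 is 161^((499+1)/4) = 161^125 mod 499.
Repeated squaring: 161^2≡472, 161^4≡230, 161^8≡6, 161^16≡36, 161^32≡298, 161^64≡481 (mod 499).
161^125 = 161^(64+32+16+8+4+1) ≡ 127 (mod 499).
Check: 127² = 16129 ≡ 161 (mod 499). The two roots are 127 and 372.

127, 372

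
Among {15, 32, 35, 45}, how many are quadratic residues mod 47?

(15/47) = -1 → non-residue.
(32/47) = +1 → QR.
(35/47) = -1 → non-residue.
(45/47) = -1 → non-residue.
Total quadratic residues among the 4: 1.

1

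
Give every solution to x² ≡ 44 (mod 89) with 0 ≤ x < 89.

89 ≡ 1 (mod 4), so we find a root by search.
Trying successive values, 20² = 400 ≡ 44 (mod 89). The other root is 89 − 20 = 69.

20, 69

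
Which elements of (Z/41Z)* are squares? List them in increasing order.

1,2,4,5,8,9,10,16,18,20,21,23,25,31,32,33,36,37,39,40

Square k = 1,…,20 (k and 41−k give the same square):
1²=1, 2²=4, 3²=9, 4²=16, 5²=25, 6²=36, 7²≡8, 8²≡23, 9²≡40, 10²≡18, 11²≡39, 12²≡21, 13²≡5, 14²≡32, 15²≡20, 16²≡10, 17²≡2, 18²≡37, 19²≡33, 20²≡31 (mod 41).
So the quadratic residues mod 41 are {1, 2, 4, 5, 8, 9, 10, 16, 18, 20, 21, 23, 25, 31, 32, 33, 36, 37, 39, 40}.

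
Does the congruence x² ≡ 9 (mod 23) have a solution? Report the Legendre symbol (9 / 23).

1

Reciprocity: 9 ≡ 1 and 23 ≡ 3 (mod 4), so (9/23) = +(23/9).
Reduce top mod 9: now compute (5/9).
Reciprocity: 5 ≡ 1 and 9 ≡ 1 (mod 4), so (5/9) = +(9/5).
Reduce top mod 5: now compute (4/5).
Pull out 2^2: since 5 ≡ 5 (mod 8), (2/5) = -1, so (2/5)^2 = +1.
Reached (1/5) = 1. Collecting the sign flips along the way, the symbol is +1.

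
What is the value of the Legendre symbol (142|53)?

1

Euler's criterion: (142/53) ≡ 36^26 (mod 53).
36^2 ≡ 24 (mod 53)
36^4 ≡ 46 (mod 53)
36^8 ≡ 49 (mod 53)
36^16 ≡ 16 (mod 53)
36^26 = 36^(16+8+2) ≡ 1 (mod 53).
Result is 1, so (142/53) = 1.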